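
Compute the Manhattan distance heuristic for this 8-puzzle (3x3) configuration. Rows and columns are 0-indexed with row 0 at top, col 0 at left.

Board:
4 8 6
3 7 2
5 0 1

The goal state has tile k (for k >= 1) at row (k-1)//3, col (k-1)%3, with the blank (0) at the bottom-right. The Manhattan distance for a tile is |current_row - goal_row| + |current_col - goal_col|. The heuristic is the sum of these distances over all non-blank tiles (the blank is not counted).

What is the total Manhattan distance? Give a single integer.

Answer: 17

Derivation:
Tile 4: (0,0)->(1,0) = 1
Tile 8: (0,1)->(2,1) = 2
Tile 6: (0,2)->(1,2) = 1
Tile 3: (1,0)->(0,2) = 3
Tile 7: (1,1)->(2,0) = 2
Tile 2: (1,2)->(0,1) = 2
Tile 5: (2,0)->(1,1) = 2
Tile 1: (2,2)->(0,0) = 4
Sum: 1 + 2 + 1 + 3 + 2 + 2 + 2 + 4 = 17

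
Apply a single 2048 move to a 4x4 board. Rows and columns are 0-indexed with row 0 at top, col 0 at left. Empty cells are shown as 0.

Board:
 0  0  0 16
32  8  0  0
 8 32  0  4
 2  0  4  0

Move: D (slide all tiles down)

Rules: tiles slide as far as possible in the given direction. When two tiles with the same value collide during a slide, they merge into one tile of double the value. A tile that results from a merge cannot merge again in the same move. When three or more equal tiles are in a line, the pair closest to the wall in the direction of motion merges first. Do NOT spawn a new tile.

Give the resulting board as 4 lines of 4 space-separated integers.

Slide down:
col 0: [0, 32, 8, 2] -> [0, 32, 8, 2]
col 1: [0, 8, 32, 0] -> [0, 0, 8, 32]
col 2: [0, 0, 0, 4] -> [0, 0, 0, 4]
col 3: [16, 0, 4, 0] -> [0, 0, 16, 4]

Answer:  0  0  0  0
32  0  0  0
 8  8  0 16
 2 32  4  4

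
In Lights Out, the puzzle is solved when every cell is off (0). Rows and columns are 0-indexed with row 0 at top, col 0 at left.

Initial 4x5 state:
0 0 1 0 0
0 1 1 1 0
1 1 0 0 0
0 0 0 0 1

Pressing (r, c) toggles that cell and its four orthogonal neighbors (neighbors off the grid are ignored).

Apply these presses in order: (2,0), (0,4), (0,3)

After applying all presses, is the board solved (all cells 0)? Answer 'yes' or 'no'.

Answer: no

Derivation:
After press 1 at (2,0):
0 0 1 0 0
1 1 1 1 0
0 0 0 0 0
1 0 0 0 1

After press 2 at (0,4):
0 0 1 1 1
1 1 1 1 1
0 0 0 0 0
1 0 0 0 1

After press 3 at (0,3):
0 0 0 0 0
1 1 1 0 1
0 0 0 0 0
1 0 0 0 1

Lights still on: 6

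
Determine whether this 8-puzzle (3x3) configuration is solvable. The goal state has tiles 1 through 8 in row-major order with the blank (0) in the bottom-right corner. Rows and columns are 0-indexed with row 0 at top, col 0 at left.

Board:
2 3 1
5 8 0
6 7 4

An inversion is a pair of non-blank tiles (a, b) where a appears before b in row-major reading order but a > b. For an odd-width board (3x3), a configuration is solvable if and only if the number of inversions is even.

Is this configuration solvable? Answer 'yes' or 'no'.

Answer: yes

Derivation:
Inversions (pairs i<j in row-major order where tile[i] > tile[j] > 0): 8
8 is even, so the puzzle is solvable.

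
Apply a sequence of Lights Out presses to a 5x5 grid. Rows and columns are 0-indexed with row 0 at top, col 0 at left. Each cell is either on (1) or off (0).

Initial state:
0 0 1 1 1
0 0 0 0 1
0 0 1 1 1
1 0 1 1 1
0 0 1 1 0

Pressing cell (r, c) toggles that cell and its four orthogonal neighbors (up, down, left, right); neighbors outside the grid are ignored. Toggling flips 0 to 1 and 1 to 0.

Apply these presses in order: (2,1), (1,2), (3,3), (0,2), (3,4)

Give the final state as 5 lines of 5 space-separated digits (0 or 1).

After press 1 at (2,1):
0 0 1 1 1
0 1 0 0 1
1 1 0 1 1
1 1 1 1 1
0 0 1 1 0

After press 2 at (1,2):
0 0 0 1 1
0 0 1 1 1
1 1 1 1 1
1 1 1 1 1
0 0 1 1 0

After press 3 at (3,3):
0 0 0 1 1
0 0 1 1 1
1 1 1 0 1
1 1 0 0 0
0 0 1 0 0

After press 4 at (0,2):
0 1 1 0 1
0 0 0 1 1
1 1 1 0 1
1 1 0 0 0
0 0 1 0 0

After press 5 at (3,4):
0 1 1 0 1
0 0 0 1 1
1 1 1 0 0
1 1 0 1 1
0 0 1 0 1

Answer: 0 1 1 0 1
0 0 0 1 1
1 1 1 0 0
1 1 0 1 1
0 0 1 0 1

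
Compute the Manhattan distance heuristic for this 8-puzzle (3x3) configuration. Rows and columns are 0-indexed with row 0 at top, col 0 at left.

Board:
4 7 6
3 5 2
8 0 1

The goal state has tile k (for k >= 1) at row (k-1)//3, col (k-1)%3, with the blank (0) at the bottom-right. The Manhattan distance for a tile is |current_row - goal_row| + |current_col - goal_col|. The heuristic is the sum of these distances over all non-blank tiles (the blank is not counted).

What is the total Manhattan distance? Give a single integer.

Tile 4: at (0,0), goal (1,0), distance |0-1|+|0-0| = 1
Tile 7: at (0,1), goal (2,0), distance |0-2|+|1-0| = 3
Tile 6: at (0,2), goal (1,2), distance |0-1|+|2-2| = 1
Tile 3: at (1,0), goal (0,2), distance |1-0|+|0-2| = 3
Tile 5: at (1,1), goal (1,1), distance |1-1|+|1-1| = 0
Tile 2: at (1,2), goal (0,1), distance |1-0|+|2-1| = 2
Tile 8: at (2,0), goal (2,1), distance |2-2|+|0-1| = 1
Tile 1: at (2,2), goal (0,0), distance |2-0|+|2-0| = 4
Sum: 1 + 3 + 1 + 3 + 0 + 2 + 1 + 4 = 15

Answer: 15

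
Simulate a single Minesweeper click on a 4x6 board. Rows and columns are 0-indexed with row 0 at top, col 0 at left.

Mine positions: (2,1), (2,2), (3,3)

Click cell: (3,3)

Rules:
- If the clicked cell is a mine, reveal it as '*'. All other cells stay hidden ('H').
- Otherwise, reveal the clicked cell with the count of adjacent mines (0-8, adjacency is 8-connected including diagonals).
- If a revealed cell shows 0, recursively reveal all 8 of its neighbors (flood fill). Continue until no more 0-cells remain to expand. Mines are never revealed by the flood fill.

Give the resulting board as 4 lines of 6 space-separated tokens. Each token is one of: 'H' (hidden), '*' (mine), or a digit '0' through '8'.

H H H H H H
H H H H H H
H H H H H H
H H H * H H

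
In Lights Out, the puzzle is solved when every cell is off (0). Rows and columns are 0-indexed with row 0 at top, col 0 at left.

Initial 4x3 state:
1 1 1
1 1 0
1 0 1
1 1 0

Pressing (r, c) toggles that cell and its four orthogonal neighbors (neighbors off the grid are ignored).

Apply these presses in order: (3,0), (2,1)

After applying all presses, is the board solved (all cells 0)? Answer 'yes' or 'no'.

Answer: no

Derivation:
After press 1 at (3,0):
1 1 1
1 1 0
0 0 1
0 0 0

After press 2 at (2,1):
1 1 1
1 0 0
1 1 0
0 1 0

Lights still on: 7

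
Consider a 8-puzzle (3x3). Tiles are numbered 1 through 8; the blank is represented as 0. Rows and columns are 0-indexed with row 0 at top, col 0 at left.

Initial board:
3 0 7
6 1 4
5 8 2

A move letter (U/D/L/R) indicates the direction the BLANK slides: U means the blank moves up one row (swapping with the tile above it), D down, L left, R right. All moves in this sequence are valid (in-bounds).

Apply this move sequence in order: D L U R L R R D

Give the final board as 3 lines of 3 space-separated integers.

After move 1 (D):
3 1 7
6 0 4
5 8 2

After move 2 (L):
3 1 7
0 6 4
5 8 2

After move 3 (U):
0 1 7
3 6 4
5 8 2

After move 4 (R):
1 0 7
3 6 4
5 8 2

After move 5 (L):
0 1 7
3 6 4
5 8 2

After move 6 (R):
1 0 7
3 6 4
5 8 2

After move 7 (R):
1 7 0
3 6 4
5 8 2

After move 8 (D):
1 7 4
3 6 0
5 8 2

Answer: 1 7 4
3 6 0
5 8 2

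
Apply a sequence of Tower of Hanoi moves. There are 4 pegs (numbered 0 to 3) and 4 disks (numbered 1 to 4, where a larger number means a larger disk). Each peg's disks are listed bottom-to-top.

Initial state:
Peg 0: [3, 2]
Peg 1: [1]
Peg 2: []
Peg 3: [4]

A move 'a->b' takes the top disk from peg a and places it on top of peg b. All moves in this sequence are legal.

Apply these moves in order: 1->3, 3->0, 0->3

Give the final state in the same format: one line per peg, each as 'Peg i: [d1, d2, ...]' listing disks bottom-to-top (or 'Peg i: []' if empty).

After move 1 (1->3):
Peg 0: [3, 2]
Peg 1: []
Peg 2: []
Peg 3: [4, 1]

After move 2 (3->0):
Peg 0: [3, 2, 1]
Peg 1: []
Peg 2: []
Peg 3: [4]

After move 3 (0->3):
Peg 0: [3, 2]
Peg 1: []
Peg 2: []
Peg 3: [4, 1]

Answer: Peg 0: [3, 2]
Peg 1: []
Peg 2: []
Peg 3: [4, 1]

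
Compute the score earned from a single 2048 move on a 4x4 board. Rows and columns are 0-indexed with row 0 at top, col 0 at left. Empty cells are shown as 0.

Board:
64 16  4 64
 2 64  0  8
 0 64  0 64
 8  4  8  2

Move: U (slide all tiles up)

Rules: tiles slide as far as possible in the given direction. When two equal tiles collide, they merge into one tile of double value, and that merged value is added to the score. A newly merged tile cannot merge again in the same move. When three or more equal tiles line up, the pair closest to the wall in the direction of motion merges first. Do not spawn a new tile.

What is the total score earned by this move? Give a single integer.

Answer: 128

Derivation:
Slide up:
col 0: [64, 2, 0, 8] -> [64, 2, 8, 0]  score +0 (running 0)
col 1: [16, 64, 64, 4] -> [16, 128, 4, 0]  score +128 (running 128)
col 2: [4, 0, 0, 8] -> [4, 8, 0, 0]  score +0 (running 128)
col 3: [64, 8, 64, 2] -> [64, 8, 64, 2]  score +0 (running 128)
Board after move:
 64  16   4  64
  2 128   8   8
  8   4   0  64
  0   0   0   2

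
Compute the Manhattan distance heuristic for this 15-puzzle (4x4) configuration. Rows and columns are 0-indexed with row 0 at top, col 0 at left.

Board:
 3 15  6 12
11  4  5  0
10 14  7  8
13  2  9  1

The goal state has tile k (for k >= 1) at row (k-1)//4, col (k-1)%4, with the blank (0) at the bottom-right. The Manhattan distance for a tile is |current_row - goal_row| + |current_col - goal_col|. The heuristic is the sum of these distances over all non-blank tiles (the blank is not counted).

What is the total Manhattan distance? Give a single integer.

Answer: 34

Derivation:
Tile 3: (0,0)->(0,2) = 2
Tile 15: (0,1)->(3,2) = 4
Tile 6: (0,2)->(1,1) = 2
Tile 12: (0,3)->(2,3) = 2
Tile 11: (1,0)->(2,2) = 3
Tile 4: (1,1)->(0,3) = 3
Tile 5: (1,2)->(1,0) = 2
Tile 10: (2,0)->(2,1) = 1
Tile 14: (2,1)->(3,1) = 1
Tile 7: (2,2)->(1,2) = 1
Tile 8: (2,3)->(1,3) = 1
Tile 13: (3,0)->(3,0) = 0
Tile 2: (3,1)->(0,1) = 3
Tile 9: (3,2)->(2,0) = 3
Tile 1: (3,3)->(0,0) = 6
Sum: 2 + 4 + 2 + 2 + 3 + 3 + 2 + 1 + 1 + 1 + 1 + 0 + 3 + 3 + 6 = 34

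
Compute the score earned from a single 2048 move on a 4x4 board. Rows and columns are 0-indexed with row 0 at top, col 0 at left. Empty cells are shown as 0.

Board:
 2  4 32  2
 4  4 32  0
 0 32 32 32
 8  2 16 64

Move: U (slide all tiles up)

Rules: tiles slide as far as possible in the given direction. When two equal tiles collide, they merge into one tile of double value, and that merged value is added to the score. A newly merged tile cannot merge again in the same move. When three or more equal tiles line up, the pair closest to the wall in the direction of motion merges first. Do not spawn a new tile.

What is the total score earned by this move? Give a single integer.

Slide up:
col 0: [2, 4, 0, 8] -> [2, 4, 8, 0]  score +0 (running 0)
col 1: [4, 4, 32, 2] -> [8, 32, 2, 0]  score +8 (running 8)
col 2: [32, 32, 32, 16] -> [64, 32, 16, 0]  score +64 (running 72)
col 3: [2, 0, 32, 64] -> [2, 32, 64, 0]  score +0 (running 72)
Board after move:
 2  8 64  2
 4 32 32 32
 8  2 16 64
 0  0  0  0

Answer: 72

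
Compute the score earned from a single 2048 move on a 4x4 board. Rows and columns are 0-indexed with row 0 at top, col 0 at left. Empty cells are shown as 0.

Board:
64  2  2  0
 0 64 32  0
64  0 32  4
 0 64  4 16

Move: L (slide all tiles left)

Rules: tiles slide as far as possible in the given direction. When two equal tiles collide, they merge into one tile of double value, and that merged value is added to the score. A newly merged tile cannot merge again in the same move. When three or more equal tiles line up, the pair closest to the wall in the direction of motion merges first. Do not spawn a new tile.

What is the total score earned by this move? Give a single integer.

Slide left:
row 0: [64, 2, 2, 0] -> [64, 4, 0, 0]  score +4 (running 4)
row 1: [0, 64, 32, 0] -> [64, 32, 0, 0]  score +0 (running 4)
row 2: [64, 0, 32, 4] -> [64, 32, 4, 0]  score +0 (running 4)
row 3: [0, 64, 4, 16] -> [64, 4, 16, 0]  score +0 (running 4)
Board after move:
64  4  0  0
64 32  0  0
64 32  4  0
64  4 16  0

Answer: 4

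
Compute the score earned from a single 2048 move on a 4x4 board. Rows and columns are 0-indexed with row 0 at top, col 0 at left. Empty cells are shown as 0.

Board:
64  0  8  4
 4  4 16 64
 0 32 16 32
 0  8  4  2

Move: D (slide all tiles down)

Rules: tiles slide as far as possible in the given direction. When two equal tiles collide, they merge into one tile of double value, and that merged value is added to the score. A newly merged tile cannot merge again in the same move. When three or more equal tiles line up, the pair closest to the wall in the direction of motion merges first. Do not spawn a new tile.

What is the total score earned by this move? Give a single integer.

Answer: 32

Derivation:
Slide down:
col 0: [64, 4, 0, 0] -> [0, 0, 64, 4]  score +0 (running 0)
col 1: [0, 4, 32, 8] -> [0, 4, 32, 8]  score +0 (running 0)
col 2: [8, 16, 16, 4] -> [0, 8, 32, 4]  score +32 (running 32)
col 3: [4, 64, 32, 2] -> [4, 64, 32, 2]  score +0 (running 32)
Board after move:
 0  0  0  4
 0  4  8 64
64 32 32 32
 4  8  4  2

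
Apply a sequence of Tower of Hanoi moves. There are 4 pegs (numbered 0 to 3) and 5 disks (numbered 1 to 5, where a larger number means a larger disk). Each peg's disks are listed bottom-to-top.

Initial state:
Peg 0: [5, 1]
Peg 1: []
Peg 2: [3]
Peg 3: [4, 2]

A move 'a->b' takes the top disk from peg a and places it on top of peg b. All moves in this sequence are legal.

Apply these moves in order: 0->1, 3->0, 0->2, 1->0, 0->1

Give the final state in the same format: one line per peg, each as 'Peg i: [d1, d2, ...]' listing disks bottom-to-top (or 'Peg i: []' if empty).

Answer: Peg 0: [5]
Peg 1: [1]
Peg 2: [3, 2]
Peg 3: [4]

Derivation:
After move 1 (0->1):
Peg 0: [5]
Peg 1: [1]
Peg 2: [3]
Peg 3: [4, 2]

After move 2 (3->0):
Peg 0: [5, 2]
Peg 1: [1]
Peg 2: [3]
Peg 3: [4]

After move 3 (0->2):
Peg 0: [5]
Peg 1: [1]
Peg 2: [3, 2]
Peg 3: [4]

After move 4 (1->0):
Peg 0: [5, 1]
Peg 1: []
Peg 2: [3, 2]
Peg 3: [4]

After move 5 (0->1):
Peg 0: [5]
Peg 1: [1]
Peg 2: [3, 2]
Peg 3: [4]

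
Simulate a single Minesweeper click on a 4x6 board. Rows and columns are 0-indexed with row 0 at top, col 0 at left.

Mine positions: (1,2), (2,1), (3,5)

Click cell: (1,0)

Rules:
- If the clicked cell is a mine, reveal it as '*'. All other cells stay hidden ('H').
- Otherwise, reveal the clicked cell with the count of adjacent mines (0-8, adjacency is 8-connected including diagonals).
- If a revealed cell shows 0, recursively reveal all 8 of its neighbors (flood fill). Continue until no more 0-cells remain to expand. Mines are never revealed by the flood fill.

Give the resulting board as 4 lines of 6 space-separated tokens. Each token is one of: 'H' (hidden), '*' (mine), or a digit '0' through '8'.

H H H H H H
1 H H H H H
H H H H H H
H H H H H H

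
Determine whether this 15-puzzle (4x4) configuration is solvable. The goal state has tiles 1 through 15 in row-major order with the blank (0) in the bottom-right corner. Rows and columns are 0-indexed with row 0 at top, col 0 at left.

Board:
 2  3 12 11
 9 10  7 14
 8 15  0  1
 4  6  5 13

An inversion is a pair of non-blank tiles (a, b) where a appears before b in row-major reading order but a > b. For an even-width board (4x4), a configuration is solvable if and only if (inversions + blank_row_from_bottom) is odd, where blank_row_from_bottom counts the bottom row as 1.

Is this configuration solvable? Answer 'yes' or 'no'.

Answer: yes

Derivation:
Inversions: 51
Blank is in row 2 (0-indexed from top), which is row 2 counting from the bottom (bottom = 1).
51 + 2 = 53, which is odd, so the puzzle is solvable.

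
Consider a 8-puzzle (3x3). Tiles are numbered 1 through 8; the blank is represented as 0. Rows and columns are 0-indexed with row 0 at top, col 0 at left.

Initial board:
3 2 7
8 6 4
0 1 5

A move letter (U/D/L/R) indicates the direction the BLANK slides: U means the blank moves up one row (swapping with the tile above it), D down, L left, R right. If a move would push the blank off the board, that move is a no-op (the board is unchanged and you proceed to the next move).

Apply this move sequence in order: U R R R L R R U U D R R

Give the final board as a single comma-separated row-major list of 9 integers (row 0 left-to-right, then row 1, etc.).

After move 1 (U):
3 2 7
0 6 4
8 1 5

After move 2 (R):
3 2 7
6 0 4
8 1 5

After move 3 (R):
3 2 7
6 4 0
8 1 5

After move 4 (R):
3 2 7
6 4 0
8 1 5

After move 5 (L):
3 2 7
6 0 4
8 1 5

After move 6 (R):
3 2 7
6 4 0
8 1 5

After move 7 (R):
3 2 7
6 4 0
8 1 5

After move 8 (U):
3 2 0
6 4 7
8 1 5

After move 9 (U):
3 2 0
6 4 7
8 1 5

After move 10 (D):
3 2 7
6 4 0
8 1 5

After move 11 (R):
3 2 7
6 4 0
8 1 5

After move 12 (R):
3 2 7
6 4 0
8 1 5

Answer: 3, 2, 7, 6, 4, 0, 8, 1, 5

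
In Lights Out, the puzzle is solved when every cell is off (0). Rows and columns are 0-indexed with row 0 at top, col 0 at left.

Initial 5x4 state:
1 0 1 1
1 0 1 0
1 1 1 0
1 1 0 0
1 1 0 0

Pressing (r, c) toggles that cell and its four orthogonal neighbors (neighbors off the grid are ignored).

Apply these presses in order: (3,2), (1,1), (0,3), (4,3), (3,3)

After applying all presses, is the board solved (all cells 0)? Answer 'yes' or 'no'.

After press 1 at (3,2):
1 0 1 1
1 0 1 0
1 1 0 0
1 0 1 1
1 1 1 0

After press 2 at (1,1):
1 1 1 1
0 1 0 0
1 0 0 0
1 0 1 1
1 1 1 0

After press 3 at (0,3):
1 1 0 0
0 1 0 1
1 0 0 0
1 0 1 1
1 1 1 0

After press 4 at (4,3):
1 1 0 0
0 1 0 1
1 0 0 0
1 0 1 0
1 1 0 1

After press 5 at (3,3):
1 1 0 0
0 1 0 1
1 0 0 1
1 0 0 1
1 1 0 0

Lights still on: 10

Answer: no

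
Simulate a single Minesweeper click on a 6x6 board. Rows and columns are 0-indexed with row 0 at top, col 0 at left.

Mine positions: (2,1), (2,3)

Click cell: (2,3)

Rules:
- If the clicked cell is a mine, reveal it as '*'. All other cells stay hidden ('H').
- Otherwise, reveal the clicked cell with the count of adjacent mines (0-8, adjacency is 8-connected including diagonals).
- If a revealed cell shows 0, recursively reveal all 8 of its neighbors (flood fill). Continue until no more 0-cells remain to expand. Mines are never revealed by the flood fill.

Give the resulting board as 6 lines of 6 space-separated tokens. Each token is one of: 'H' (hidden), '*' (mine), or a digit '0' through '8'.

H H H H H H
H H H H H H
H H H * H H
H H H H H H
H H H H H H
H H H H H H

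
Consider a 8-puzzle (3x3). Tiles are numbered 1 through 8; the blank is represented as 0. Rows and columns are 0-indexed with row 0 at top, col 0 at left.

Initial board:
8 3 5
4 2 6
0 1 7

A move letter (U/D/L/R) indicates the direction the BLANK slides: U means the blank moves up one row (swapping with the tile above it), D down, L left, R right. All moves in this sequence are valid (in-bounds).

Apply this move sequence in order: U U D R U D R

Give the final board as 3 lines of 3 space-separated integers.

Answer: 8 3 5
2 6 0
4 1 7

Derivation:
After move 1 (U):
8 3 5
0 2 6
4 1 7

After move 2 (U):
0 3 5
8 2 6
4 1 7

After move 3 (D):
8 3 5
0 2 6
4 1 7

After move 4 (R):
8 3 5
2 0 6
4 1 7

After move 5 (U):
8 0 5
2 3 6
4 1 7

After move 6 (D):
8 3 5
2 0 6
4 1 7

After move 7 (R):
8 3 5
2 6 0
4 1 7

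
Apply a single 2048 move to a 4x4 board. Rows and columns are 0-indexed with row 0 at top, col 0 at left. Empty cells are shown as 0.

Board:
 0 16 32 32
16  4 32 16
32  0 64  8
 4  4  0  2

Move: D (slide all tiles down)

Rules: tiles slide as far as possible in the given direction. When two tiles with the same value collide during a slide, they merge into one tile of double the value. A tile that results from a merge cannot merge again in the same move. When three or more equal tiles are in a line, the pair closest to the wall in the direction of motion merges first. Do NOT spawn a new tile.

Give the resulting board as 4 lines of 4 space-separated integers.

Answer:  0  0  0 32
16  0  0 16
32 16 64  8
 4  8 64  2

Derivation:
Slide down:
col 0: [0, 16, 32, 4] -> [0, 16, 32, 4]
col 1: [16, 4, 0, 4] -> [0, 0, 16, 8]
col 2: [32, 32, 64, 0] -> [0, 0, 64, 64]
col 3: [32, 16, 8, 2] -> [32, 16, 8, 2]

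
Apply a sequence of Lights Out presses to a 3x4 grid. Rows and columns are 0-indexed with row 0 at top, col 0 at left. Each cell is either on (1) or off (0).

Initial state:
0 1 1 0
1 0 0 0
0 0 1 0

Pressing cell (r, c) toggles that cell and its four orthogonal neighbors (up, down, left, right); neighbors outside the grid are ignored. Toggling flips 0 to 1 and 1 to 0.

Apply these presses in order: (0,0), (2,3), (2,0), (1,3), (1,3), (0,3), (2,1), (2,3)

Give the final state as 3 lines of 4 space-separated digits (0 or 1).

After press 1 at (0,0):
1 0 1 0
0 0 0 0
0 0 1 0

After press 2 at (2,3):
1 0 1 0
0 0 0 1
0 0 0 1

After press 3 at (2,0):
1 0 1 0
1 0 0 1
1 1 0 1

After press 4 at (1,3):
1 0 1 1
1 0 1 0
1 1 0 0

After press 5 at (1,3):
1 0 1 0
1 0 0 1
1 1 0 1

After press 6 at (0,3):
1 0 0 1
1 0 0 0
1 1 0 1

After press 7 at (2,1):
1 0 0 1
1 1 0 0
0 0 1 1

After press 8 at (2,3):
1 0 0 1
1 1 0 1
0 0 0 0

Answer: 1 0 0 1
1 1 0 1
0 0 0 0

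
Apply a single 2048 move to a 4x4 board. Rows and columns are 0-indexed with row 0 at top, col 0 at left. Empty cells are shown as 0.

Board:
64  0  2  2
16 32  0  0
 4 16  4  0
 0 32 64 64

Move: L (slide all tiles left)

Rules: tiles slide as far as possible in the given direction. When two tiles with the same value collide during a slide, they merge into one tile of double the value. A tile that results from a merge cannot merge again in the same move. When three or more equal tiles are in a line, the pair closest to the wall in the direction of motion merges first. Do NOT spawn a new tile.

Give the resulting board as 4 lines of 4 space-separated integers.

Slide left:
row 0: [64, 0, 2, 2] -> [64, 4, 0, 0]
row 1: [16, 32, 0, 0] -> [16, 32, 0, 0]
row 2: [4, 16, 4, 0] -> [4, 16, 4, 0]
row 3: [0, 32, 64, 64] -> [32, 128, 0, 0]

Answer:  64   4   0   0
 16  32   0   0
  4  16   4   0
 32 128   0   0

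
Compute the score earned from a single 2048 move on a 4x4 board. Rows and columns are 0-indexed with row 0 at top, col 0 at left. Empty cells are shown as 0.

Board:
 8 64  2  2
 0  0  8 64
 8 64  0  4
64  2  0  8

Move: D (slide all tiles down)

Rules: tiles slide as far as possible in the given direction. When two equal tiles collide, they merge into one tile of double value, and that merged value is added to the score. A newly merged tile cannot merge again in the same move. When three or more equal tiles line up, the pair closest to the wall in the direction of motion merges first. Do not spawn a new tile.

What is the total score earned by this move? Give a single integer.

Answer: 144

Derivation:
Slide down:
col 0: [8, 0, 8, 64] -> [0, 0, 16, 64]  score +16 (running 16)
col 1: [64, 0, 64, 2] -> [0, 0, 128, 2]  score +128 (running 144)
col 2: [2, 8, 0, 0] -> [0, 0, 2, 8]  score +0 (running 144)
col 3: [2, 64, 4, 8] -> [2, 64, 4, 8]  score +0 (running 144)
Board after move:
  0   0   0   2
  0   0   0  64
 16 128   2   4
 64   2   8   8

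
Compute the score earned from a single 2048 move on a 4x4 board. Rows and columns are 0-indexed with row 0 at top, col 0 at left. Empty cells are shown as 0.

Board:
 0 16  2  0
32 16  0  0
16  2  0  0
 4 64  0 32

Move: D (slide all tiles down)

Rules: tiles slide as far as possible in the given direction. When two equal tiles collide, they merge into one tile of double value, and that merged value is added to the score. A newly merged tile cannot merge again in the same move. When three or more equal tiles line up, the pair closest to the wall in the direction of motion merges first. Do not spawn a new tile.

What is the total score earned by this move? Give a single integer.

Slide down:
col 0: [0, 32, 16, 4] -> [0, 32, 16, 4]  score +0 (running 0)
col 1: [16, 16, 2, 64] -> [0, 32, 2, 64]  score +32 (running 32)
col 2: [2, 0, 0, 0] -> [0, 0, 0, 2]  score +0 (running 32)
col 3: [0, 0, 0, 32] -> [0, 0, 0, 32]  score +0 (running 32)
Board after move:
 0  0  0  0
32 32  0  0
16  2  0  0
 4 64  2 32

Answer: 32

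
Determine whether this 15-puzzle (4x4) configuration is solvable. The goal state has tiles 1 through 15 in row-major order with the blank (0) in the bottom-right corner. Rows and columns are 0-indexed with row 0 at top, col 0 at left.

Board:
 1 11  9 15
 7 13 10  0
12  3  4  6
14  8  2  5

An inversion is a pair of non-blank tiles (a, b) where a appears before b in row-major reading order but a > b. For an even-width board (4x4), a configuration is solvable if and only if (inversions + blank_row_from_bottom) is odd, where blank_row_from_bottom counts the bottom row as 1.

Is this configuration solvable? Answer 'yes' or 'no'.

Answer: no

Derivation:
Inversions: 61
Blank is in row 1 (0-indexed from top), which is row 3 counting from the bottom (bottom = 1).
61 + 3 = 64, which is even, so the puzzle is not solvable.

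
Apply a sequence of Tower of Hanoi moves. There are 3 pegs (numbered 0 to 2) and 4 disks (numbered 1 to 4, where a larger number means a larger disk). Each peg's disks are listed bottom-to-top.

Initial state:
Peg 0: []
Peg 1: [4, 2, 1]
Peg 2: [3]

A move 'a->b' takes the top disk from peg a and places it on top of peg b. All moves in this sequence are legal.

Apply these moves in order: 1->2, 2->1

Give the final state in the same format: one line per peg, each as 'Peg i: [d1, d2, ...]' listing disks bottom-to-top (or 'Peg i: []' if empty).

After move 1 (1->2):
Peg 0: []
Peg 1: [4, 2]
Peg 2: [3, 1]

After move 2 (2->1):
Peg 0: []
Peg 1: [4, 2, 1]
Peg 2: [3]

Answer: Peg 0: []
Peg 1: [4, 2, 1]
Peg 2: [3]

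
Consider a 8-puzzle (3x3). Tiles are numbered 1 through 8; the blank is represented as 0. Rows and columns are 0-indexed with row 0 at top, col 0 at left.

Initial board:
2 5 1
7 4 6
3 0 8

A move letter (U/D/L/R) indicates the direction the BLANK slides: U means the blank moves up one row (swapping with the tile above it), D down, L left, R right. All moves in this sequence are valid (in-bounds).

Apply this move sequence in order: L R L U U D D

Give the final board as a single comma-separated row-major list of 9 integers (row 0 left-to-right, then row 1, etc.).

Answer: 2, 5, 1, 7, 4, 6, 0, 3, 8

Derivation:
After move 1 (L):
2 5 1
7 4 6
0 3 8

After move 2 (R):
2 5 1
7 4 6
3 0 8

After move 3 (L):
2 5 1
7 4 6
0 3 8

After move 4 (U):
2 5 1
0 4 6
7 3 8

After move 5 (U):
0 5 1
2 4 6
7 3 8

After move 6 (D):
2 5 1
0 4 6
7 3 8

After move 7 (D):
2 5 1
7 4 6
0 3 8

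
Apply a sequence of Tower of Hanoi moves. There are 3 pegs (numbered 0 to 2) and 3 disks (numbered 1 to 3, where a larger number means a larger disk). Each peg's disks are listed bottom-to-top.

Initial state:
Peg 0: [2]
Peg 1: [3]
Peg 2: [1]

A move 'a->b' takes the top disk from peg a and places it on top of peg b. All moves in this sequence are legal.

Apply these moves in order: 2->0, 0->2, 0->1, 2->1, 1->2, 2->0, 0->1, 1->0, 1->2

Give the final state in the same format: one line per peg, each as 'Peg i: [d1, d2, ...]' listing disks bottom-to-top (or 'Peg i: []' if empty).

After move 1 (2->0):
Peg 0: [2, 1]
Peg 1: [3]
Peg 2: []

After move 2 (0->2):
Peg 0: [2]
Peg 1: [3]
Peg 2: [1]

After move 3 (0->1):
Peg 0: []
Peg 1: [3, 2]
Peg 2: [1]

After move 4 (2->1):
Peg 0: []
Peg 1: [3, 2, 1]
Peg 2: []

After move 5 (1->2):
Peg 0: []
Peg 1: [3, 2]
Peg 2: [1]

After move 6 (2->0):
Peg 0: [1]
Peg 1: [3, 2]
Peg 2: []

After move 7 (0->1):
Peg 0: []
Peg 1: [3, 2, 1]
Peg 2: []

After move 8 (1->0):
Peg 0: [1]
Peg 1: [3, 2]
Peg 2: []

After move 9 (1->2):
Peg 0: [1]
Peg 1: [3]
Peg 2: [2]

Answer: Peg 0: [1]
Peg 1: [3]
Peg 2: [2]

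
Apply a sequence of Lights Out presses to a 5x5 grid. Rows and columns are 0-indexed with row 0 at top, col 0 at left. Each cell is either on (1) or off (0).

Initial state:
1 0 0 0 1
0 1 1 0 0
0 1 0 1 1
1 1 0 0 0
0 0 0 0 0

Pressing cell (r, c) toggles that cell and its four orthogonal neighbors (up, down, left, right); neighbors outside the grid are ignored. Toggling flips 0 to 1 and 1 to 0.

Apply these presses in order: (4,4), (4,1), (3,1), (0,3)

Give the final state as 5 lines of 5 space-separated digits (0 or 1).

After press 1 at (4,4):
1 0 0 0 1
0 1 1 0 0
0 1 0 1 1
1 1 0 0 1
0 0 0 1 1

After press 2 at (4,1):
1 0 0 0 1
0 1 1 0 0
0 1 0 1 1
1 0 0 0 1
1 1 1 1 1

After press 3 at (3,1):
1 0 0 0 1
0 1 1 0 0
0 0 0 1 1
0 1 1 0 1
1 0 1 1 1

After press 4 at (0,3):
1 0 1 1 0
0 1 1 1 0
0 0 0 1 1
0 1 1 0 1
1 0 1 1 1

Answer: 1 0 1 1 0
0 1 1 1 0
0 0 0 1 1
0 1 1 0 1
1 0 1 1 1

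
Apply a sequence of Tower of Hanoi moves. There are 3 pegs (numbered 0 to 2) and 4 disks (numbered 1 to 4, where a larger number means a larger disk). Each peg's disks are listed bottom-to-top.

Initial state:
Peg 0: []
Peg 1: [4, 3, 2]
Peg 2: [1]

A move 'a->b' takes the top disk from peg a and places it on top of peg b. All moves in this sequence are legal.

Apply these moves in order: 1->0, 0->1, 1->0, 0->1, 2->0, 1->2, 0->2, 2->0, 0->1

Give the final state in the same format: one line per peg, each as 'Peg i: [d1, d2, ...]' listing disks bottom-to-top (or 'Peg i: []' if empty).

Answer: Peg 0: []
Peg 1: [4, 3, 1]
Peg 2: [2]

Derivation:
After move 1 (1->0):
Peg 0: [2]
Peg 1: [4, 3]
Peg 2: [1]

After move 2 (0->1):
Peg 0: []
Peg 1: [4, 3, 2]
Peg 2: [1]

After move 3 (1->0):
Peg 0: [2]
Peg 1: [4, 3]
Peg 2: [1]

After move 4 (0->1):
Peg 0: []
Peg 1: [4, 3, 2]
Peg 2: [1]

After move 5 (2->0):
Peg 0: [1]
Peg 1: [4, 3, 2]
Peg 2: []

After move 6 (1->2):
Peg 0: [1]
Peg 1: [4, 3]
Peg 2: [2]

After move 7 (0->2):
Peg 0: []
Peg 1: [4, 3]
Peg 2: [2, 1]

After move 8 (2->0):
Peg 0: [1]
Peg 1: [4, 3]
Peg 2: [2]

After move 9 (0->1):
Peg 0: []
Peg 1: [4, 3, 1]
Peg 2: [2]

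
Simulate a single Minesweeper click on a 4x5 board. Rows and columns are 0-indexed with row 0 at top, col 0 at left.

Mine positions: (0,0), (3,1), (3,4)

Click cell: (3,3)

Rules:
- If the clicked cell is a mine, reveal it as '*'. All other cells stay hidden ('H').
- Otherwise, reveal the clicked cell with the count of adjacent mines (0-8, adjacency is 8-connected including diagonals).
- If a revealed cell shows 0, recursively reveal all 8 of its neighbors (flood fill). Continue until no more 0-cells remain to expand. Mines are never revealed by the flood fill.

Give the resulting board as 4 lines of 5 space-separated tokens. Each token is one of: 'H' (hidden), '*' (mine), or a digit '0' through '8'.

H H H H H
H H H H H
H H H H H
H H H 1 H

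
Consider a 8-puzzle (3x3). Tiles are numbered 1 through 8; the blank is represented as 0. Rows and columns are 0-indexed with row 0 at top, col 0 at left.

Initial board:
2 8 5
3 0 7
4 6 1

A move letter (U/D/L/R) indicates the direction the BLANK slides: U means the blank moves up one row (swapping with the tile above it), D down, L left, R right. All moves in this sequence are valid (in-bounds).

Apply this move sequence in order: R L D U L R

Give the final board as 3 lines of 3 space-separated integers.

After move 1 (R):
2 8 5
3 7 0
4 6 1

After move 2 (L):
2 8 5
3 0 7
4 6 1

After move 3 (D):
2 8 5
3 6 7
4 0 1

After move 4 (U):
2 8 5
3 0 7
4 6 1

After move 5 (L):
2 8 5
0 3 7
4 6 1

After move 6 (R):
2 8 5
3 0 7
4 6 1

Answer: 2 8 5
3 0 7
4 6 1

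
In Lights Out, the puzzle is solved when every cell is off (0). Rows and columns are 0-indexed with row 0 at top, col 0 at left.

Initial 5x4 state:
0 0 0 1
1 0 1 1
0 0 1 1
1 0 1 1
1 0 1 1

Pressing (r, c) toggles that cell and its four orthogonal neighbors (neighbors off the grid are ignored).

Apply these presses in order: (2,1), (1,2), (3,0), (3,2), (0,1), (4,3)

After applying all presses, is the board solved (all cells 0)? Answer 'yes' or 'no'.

After press 1 at (2,1):
0 0 0 1
1 1 1 1
1 1 0 1
1 1 1 1
1 0 1 1

After press 2 at (1,2):
0 0 1 1
1 0 0 0
1 1 1 1
1 1 1 1
1 0 1 1

After press 3 at (3,0):
0 0 1 1
1 0 0 0
0 1 1 1
0 0 1 1
0 0 1 1

After press 4 at (3,2):
0 0 1 1
1 0 0 0
0 1 0 1
0 1 0 0
0 0 0 1

After press 5 at (0,1):
1 1 0 1
1 1 0 0
0 1 0 1
0 1 0 0
0 0 0 1

After press 6 at (4,3):
1 1 0 1
1 1 0 0
0 1 0 1
0 1 0 1
0 0 1 0

Lights still on: 10

Answer: no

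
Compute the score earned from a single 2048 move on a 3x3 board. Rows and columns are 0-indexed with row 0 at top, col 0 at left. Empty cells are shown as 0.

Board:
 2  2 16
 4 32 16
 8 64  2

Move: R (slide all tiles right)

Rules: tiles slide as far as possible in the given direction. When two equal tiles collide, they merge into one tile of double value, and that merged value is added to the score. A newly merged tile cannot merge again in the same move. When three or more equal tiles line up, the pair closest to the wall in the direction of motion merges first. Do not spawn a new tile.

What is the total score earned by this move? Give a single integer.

Answer: 4

Derivation:
Slide right:
row 0: [2, 2, 16] -> [0, 4, 16]  score +4 (running 4)
row 1: [4, 32, 16] -> [4, 32, 16]  score +0 (running 4)
row 2: [8, 64, 2] -> [8, 64, 2]  score +0 (running 4)
Board after move:
 0  4 16
 4 32 16
 8 64  2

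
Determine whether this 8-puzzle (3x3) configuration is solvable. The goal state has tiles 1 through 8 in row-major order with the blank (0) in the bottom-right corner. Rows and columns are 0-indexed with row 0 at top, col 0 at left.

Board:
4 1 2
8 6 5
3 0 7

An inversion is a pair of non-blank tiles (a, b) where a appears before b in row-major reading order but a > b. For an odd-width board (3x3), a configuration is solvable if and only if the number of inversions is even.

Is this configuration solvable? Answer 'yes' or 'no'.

Inversions (pairs i<j in row-major order where tile[i] > tile[j] > 0): 10
10 is even, so the puzzle is solvable.

Answer: yes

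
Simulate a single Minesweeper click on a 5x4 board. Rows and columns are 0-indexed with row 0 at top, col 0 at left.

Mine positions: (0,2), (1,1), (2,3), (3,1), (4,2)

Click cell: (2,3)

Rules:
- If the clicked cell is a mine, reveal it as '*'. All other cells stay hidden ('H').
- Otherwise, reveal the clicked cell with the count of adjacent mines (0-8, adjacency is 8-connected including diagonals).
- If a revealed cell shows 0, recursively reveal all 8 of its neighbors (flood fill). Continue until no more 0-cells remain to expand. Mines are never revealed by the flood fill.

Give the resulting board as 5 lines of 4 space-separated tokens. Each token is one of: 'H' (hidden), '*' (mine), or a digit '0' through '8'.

H H H H
H H H H
H H H *
H H H H
H H H H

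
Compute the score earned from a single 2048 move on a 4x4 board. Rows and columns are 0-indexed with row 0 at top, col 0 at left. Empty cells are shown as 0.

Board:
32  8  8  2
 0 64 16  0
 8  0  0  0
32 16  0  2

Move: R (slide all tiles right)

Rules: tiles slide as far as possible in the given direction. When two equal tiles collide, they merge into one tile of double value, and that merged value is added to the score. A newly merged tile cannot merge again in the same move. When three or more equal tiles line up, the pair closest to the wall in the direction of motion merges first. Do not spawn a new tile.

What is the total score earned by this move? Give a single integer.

Answer: 16

Derivation:
Slide right:
row 0: [32, 8, 8, 2] -> [0, 32, 16, 2]  score +16 (running 16)
row 1: [0, 64, 16, 0] -> [0, 0, 64, 16]  score +0 (running 16)
row 2: [8, 0, 0, 0] -> [0, 0, 0, 8]  score +0 (running 16)
row 3: [32, 16, 0, 2] -> [0, 32, 16, 2]  score +0 (running 16)
Board after move:
 0 32 16  2
 0  0 64 16
 0  0  0  8
 0 32 16  2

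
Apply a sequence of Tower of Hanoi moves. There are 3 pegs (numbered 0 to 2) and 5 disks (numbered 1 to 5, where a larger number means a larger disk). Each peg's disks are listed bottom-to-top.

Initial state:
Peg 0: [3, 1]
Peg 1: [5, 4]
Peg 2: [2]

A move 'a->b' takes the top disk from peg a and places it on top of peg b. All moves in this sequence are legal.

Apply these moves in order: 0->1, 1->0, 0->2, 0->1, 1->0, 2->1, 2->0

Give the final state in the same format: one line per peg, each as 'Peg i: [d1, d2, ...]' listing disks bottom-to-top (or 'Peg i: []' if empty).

Answer: Peg 0: [3, 2]
Peg 1: [5, 4, 1]
Peg 2: []

Derivation:
After move 1 (0->1):
Peg 0: [3]
Peg 1: [5, 4, 1]
Peg 2: [2]

After move 2 (1->0):
Peg 0: [3, 1]
Peg 1: [5, 4]
Peg 2: [2]

After move 3 (0->2):
Peg 0: [3]
Peg 1: [5, 4]
Peg 2: [2, 1]

After move 4 (0->1):
Peg 0: []
Peg 1: [5, 4, 3]
Peg 2: [2, 1]

After move 5 (1->0):
Peg 0: [3]
Peg 1: [5, 4]
Peg 2: [2, 1]

After move 6 (2->1):
Peg 0: [3]
Peg 1: [5, 4, 1]
Peg 2: [2]

After move 7 (2->0):
Peg 0: [3, 2]
Peg 1: [5, 4, 1]
Peg 2: []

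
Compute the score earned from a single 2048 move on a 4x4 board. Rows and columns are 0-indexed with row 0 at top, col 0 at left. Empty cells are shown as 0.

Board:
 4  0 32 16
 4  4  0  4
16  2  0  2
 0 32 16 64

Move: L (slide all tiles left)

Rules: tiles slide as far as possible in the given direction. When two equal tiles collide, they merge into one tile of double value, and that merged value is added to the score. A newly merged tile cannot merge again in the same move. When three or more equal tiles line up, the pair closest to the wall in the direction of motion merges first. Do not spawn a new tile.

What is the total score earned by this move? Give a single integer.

Answer: 12

Derivation:
Slide left:
row 0: [4, 0, 32, 16] -> [4, 32, 16, 0]  score +0 (running 0)
row 1: [4, 4, 0, 4] -> [8, 4, 0, 0]  score +8 (running 8)
row 2: [16, 2, 0, 2] -> [16, 4, 0, 0]  score +4 (running 12)
row 3: [0, 32, 16, 64] -> [32, 16, 64, 0]  score +0 (running 12)
Board after move:
 4 32 16  0
 8  4  0  0
16  4  0  0
32 16 64  0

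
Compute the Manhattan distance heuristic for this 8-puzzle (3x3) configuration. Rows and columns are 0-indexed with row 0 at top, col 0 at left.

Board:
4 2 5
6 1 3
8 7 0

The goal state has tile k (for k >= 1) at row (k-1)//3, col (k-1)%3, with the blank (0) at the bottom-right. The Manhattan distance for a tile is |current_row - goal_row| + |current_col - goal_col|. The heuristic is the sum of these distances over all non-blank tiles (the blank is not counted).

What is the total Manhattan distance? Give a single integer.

Answer: 10

Derivation:
Tile 4: (0,0)->(1,0) = 1
Tile 2: (0,1)->(0,1) = 0
Tile 5: (0,2)->(1,1) = 2
Tile 6: (1,0)->(1,2) = 2
Tile 1: (1,1)->(0,0) = 2
Tile 3: (1,2)->(0,2) = 1
Tile 8: (2,0)->(2,1) = 1
Tile 7: (2,1)->(2,0) = 1
Sum: 1 + 0 + 2 + 2 + 2 + 1 + 1 + 1 = 10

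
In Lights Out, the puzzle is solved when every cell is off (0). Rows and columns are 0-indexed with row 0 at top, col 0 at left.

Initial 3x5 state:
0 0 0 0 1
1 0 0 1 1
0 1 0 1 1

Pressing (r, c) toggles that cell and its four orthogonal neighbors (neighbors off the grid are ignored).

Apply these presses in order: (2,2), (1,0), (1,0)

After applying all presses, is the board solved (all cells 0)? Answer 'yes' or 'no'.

Answer: no

Derivation:
After press 1 at (2,2):
0 0 0 0 1
1 0 1 1 1
0 0 1 0 1

After press 2 at (1,0):
1 0 0 0 1
0 1 1 1 1
1 0 1 0 1

After press 3 at (1,0):
0 0 0 0 1
1 0 1 1 1
0 0 1 0 1

Lights still on: 7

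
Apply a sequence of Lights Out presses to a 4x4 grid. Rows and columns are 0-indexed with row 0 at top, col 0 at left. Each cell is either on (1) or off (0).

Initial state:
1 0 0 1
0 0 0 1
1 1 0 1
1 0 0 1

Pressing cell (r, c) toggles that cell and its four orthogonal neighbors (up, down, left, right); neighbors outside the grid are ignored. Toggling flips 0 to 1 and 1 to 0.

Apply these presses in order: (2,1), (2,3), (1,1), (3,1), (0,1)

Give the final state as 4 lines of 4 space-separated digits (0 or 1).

After press 1 at (2,1):
1 0 0 1
0 1 0 1
0 0 1 1
1 1 0 1

After press 2 at (2,3):
1 0 0 1
0 1 0 0
0 0 0 0
1 1 0 0

After press 3 at (1,1):
1 1 0 1
1 0 1 0
0 1 0 0
1 1 0 0

After press 4 at (3,1):
1 1 0 1
1 0 1 0
0 0 0 0
0 0 1 0

After press 5 at (0,1):
0 0 1 1
1 1 1 0
0 0 0 0
0 0 1 0

Answer: 0 0 1 1
1 1 1 0
0 0 0 0
0 0 1 0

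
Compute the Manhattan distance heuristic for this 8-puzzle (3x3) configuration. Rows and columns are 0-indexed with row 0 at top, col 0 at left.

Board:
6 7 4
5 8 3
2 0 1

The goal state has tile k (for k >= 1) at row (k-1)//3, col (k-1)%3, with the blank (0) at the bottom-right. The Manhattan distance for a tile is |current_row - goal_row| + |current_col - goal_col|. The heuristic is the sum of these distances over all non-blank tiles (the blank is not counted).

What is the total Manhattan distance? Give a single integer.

Answer: 19

Derivation:
Tile 6: (0,0)->(1,2) = 3
Tile 7: (0,1)->(2,0) = 3
Tile 4: (0,2)->(1,0) = 3
Tile 5: (1,0)->(1,1) = 1
Tile 8: (1,1)->(2,1) = 1
Tile 3: (1,2)->(0,2) = 1
Tile 2: (2,0)->(0,1) = 3
Tile 1: (2,2)->(0,0) = 4
Sum: 3 + 3 + 3 + 1 + 1 + 1 + 3 + 4 = 19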